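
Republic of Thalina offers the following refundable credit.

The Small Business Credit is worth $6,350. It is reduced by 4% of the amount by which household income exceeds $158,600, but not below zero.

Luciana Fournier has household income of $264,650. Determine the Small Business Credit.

$2,108

Small Business Credit: 4% of the $106,050 excess over $158,600 is $4,242; credit = $6,350 − $4,242 = $2,108.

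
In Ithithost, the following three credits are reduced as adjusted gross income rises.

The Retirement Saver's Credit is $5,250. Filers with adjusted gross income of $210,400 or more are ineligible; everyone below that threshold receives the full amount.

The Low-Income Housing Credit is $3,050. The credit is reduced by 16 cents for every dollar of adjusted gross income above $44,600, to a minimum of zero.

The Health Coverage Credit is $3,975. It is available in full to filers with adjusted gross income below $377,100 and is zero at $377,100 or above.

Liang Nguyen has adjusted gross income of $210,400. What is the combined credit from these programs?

Retirement Saver's Credit: $210,400 meets or exceeds the $210,400 cutoff, so the credit is $0.
Low-Income Housing Credit: 16% of the $165,800 excess over $44,600 is $26,528 ≥ base, so the credit is $0.
Health Coverage Credit: $210,400 is below the $377,100 cutoff, so the full $3,975 applies.
Total: $0 + $0 + $3,975 = $3,975.

$3,975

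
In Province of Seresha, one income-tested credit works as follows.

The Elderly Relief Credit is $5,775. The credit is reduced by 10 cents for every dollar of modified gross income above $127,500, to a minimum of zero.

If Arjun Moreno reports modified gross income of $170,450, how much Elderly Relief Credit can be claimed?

$1,480

Elderly Relief Credit: 10% of the $42,950 excess over $127,500 is $4,295; credit = $5,775 − $4,295 = $1,480.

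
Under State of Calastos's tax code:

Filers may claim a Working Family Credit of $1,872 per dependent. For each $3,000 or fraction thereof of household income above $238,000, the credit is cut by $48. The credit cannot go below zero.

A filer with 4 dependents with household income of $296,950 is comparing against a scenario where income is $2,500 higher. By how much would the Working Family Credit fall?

$48

At $296,950 — base = 4 × $1,872 = $7,488. income exceeds $238,000 by $58,950, which is 20 full-or-partial $3,000 increments; reduction = 20 × $48 = $960, leaving $6,528.
At $299,450 — base = 4 × $1,872 = $7,488. income exceeds $238,000 by $61,450, which is 21 full-or-partial $3,000 increments; reduction = 21 × $48 = $1,008, leaving $6,480.
Lost: $6,528 − $6,480 = $48.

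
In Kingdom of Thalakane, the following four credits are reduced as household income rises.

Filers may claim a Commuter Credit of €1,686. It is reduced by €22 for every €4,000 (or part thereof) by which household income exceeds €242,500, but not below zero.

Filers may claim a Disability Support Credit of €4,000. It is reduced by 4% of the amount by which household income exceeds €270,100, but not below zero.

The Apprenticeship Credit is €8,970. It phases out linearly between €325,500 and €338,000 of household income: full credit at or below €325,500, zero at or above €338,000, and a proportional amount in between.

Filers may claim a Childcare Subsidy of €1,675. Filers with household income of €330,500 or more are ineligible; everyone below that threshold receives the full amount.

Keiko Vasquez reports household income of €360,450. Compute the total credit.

€1,412

Commuter Credit: income exceeds €242,500 by €117,950, which is 30 full-or-partial €4,000 increments; reduction = 30 × €22 = €660, leaving €1,026.
Disability Support Credit: 4% of the €90,350 excess over €270,100 is €3,614; credit = €4,000 − €3,614 = €386.
Apprenticeship Credit: €360,450 is at or above €338,000, so the credit is €0.
Childcare Subsidy: €360,450 meets or exceeds the €330,500 cutoff, so the credit is €0.
Total: €1,026 + €386 + €0 + €0 = €1,412.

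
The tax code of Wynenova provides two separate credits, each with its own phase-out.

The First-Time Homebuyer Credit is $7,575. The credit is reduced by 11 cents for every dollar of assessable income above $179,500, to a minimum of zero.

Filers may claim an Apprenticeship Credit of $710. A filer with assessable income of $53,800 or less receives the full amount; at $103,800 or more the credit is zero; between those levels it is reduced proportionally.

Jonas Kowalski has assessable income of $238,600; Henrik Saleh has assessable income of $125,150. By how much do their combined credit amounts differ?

Jonas ($238,600): First-Time Homebuyer Credit: 11% of the $59,100 excess over $179,500 is $6,501; credit = $7,575 − $6,501 = $1,074. Apprenticeship Credit: $238,600 is at or above $103,800, so the credit is $0. total $1,074 + $0 = $1,074
Henrik ($125,150): First-Time Homebuyer Credit: $125,150 is at or below the $179,500 threshold, so the full $7,575 applies. Apprenticeship Credit: $125,150 is at or above $103,800, so the credit is $0. total $7,575 + $0 = $7,575
Difference: |$1,074 − $7,575| = $6,501.

$6,501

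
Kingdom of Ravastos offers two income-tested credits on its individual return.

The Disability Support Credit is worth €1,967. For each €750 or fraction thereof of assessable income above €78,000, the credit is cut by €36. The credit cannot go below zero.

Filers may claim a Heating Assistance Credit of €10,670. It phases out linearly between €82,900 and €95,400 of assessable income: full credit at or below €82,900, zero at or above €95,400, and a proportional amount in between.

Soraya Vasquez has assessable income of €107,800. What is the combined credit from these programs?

€527

Disability Support Credit: income exceeds €78,000 by €29,800, which is 40 full-or-partial €750 increments; reduction = 40 × €36 = €1,440, leaving €527.
Heating Assistance Credit: €107,800 is at or above €95,400, so the credit is €0.
Total: €527 + €0 = €527.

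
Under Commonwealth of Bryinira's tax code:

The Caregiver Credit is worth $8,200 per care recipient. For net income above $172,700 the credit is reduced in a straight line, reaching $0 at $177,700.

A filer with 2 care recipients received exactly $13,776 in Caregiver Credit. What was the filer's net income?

$173,500

Full credit = 2 × $8,200 = $16,400.
$13,776 is 13,776/16,400 of the full $16,400, so 2,624/16,400 of the $5,000 range has been used: income = $172,700 + $5,000 × 2,624/16,400 = $173,500.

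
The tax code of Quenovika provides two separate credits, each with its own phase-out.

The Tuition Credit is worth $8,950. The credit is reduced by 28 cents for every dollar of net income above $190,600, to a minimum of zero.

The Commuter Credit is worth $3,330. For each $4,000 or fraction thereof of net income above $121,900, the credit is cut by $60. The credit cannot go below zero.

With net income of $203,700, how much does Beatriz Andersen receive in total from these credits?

Tuition Credit: 28% of the $13,100 excess over $190,600 is $3,668; credit = $8,950 − $3,668 = $5,282.
Commuter Credit: income exceeds $121,900 by $81,800, which is 21 full-or-partial $4,000 increments; reduction = 21 × $60 = $1,260, leaving $2,070.
Total: $5,282 + $2,070 = $7,352.

$7,352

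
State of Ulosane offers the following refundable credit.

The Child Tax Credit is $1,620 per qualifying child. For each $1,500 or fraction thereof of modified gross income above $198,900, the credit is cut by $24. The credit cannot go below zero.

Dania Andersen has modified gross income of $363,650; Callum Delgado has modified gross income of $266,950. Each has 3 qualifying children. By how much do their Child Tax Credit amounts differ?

Dania ($363,650): Child Tax Credit: base = 3 × $1,620 = $4,860. income exceeds $198,900 by $164,750, which is 110 full-or-partial $1,500 increments; reduction = 110 × $24 = $2,640, leaving $2,220.
Callum ($266,950): Child Tax Credit: base = 3 × $1,620 = $4,860. income exceeds $198,900 by $68,050, which is 46 full-or-partial $1,500 increments; reduction = 46 × $24 = $1,104, leaving $3,756.
Difference: |$2,220 − $3,756| = $1,536.

$1,536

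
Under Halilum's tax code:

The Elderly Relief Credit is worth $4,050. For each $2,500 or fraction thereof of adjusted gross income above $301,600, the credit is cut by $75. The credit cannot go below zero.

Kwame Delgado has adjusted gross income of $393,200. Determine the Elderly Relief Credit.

$1,275

Elderly Relief Credit: income exceeds $301,600 by $91,600, which is 37 full-or-partial $2,500 increments; reduction = 37 × $75 = $2,775, leaving $1,275.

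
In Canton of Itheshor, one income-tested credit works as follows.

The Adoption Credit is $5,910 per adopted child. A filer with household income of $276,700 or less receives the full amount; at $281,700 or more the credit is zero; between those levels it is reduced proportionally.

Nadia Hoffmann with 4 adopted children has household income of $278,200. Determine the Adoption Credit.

$16,548

Adoption Credit: base = 4 × $5,910 = $23,640. $278,200 is $1,500 into a $5,000 phase-out range, leaving 3,500/5,000 of the credit: $23,640 × 3,500/5,000 = $16,548.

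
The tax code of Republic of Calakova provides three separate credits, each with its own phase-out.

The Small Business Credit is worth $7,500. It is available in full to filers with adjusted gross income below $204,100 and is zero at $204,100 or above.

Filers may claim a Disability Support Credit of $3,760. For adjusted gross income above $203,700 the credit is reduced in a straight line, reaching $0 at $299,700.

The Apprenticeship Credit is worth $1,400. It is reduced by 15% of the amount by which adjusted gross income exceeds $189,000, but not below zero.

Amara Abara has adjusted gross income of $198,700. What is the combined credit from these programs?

Small Business Credit: $198,700 is below the $204,100 cutoff, so the full $7,500 applies.
Disability Support Credit: $198,700 is at or below the $203,700 threshold, so the full $3,760 applies.
Apprenticeship Credit: 15% of the $9,700 excess over $189,000 is $1,455 ≥ base, so the credit is $0.
Total: $7,500 + $3,760 + $0 = $11,260.

$11,260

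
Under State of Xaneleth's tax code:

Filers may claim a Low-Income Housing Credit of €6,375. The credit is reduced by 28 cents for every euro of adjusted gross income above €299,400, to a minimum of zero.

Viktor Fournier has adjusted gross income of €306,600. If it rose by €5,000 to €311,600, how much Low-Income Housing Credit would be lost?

At €306,600 — 28% of the €7,200 excess over €299,400 is €2,016; credit = €6,375 − €2,016 = €4,359.
At €311,600 — 28% of the €12,200 excess over €299,400 is €3,416; credit = €6,375 − €3,416 = €2,959.
Lost: €4,359 − €2,959 = €1,400.

€1,400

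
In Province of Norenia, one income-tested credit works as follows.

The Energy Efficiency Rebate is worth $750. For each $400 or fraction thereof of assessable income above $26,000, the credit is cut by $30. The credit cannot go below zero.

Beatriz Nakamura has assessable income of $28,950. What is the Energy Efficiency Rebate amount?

$510

Energy Efficiency Rebate: income exceeds $26,000 by $2,950, which is 8 full-or-partial $400 increments; reduction = 8 × $30 = $240, leaving $510.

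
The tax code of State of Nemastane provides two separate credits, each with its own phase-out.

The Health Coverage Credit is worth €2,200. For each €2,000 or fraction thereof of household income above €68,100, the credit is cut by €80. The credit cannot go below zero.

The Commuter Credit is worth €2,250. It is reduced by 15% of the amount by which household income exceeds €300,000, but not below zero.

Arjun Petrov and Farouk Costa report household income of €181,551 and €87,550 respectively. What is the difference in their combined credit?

€1,400

Arjun (€181,551): Health Coverage Credit: income exceeds €68,100 by €113,451 → 57 increments × €80 = €4,560 ≥ base, so the credit is €0. Commuter Credit: €181,551 is at or below the €300,000 threshold, so the full €2,250 applies. total €0 + €2,250 = €2,250
Farouk (€87,550): Health Coverage Credit: income exceeds €68,100 by €19,450, which is 10 full-or-partial €2,000 increments; reduction = 10 × €80 = €800, leaving €1,400. Commuter Credit: €87,550 is at or below the €300,000 threshold, so the full €2,250 applies. total €1,400 + €2,250 = €3,650
Difference: |€2,250 − €3,650| = €1,400.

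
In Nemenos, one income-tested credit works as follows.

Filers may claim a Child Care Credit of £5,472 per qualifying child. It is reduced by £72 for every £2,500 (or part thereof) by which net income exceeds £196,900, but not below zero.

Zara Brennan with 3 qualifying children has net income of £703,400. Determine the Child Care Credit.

£1,800

Child Care Credit: base = 3 × £5,472 = £16,416. income exceeds £196,900 by £506,500, which is 203 full-or-partial £2,500 increments; reduction = 203 × £72 = £14,616, leaving £1,800.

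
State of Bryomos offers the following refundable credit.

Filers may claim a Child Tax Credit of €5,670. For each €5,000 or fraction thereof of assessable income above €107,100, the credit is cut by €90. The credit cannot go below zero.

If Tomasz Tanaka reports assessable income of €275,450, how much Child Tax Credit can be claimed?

Child Tax Credit: income exceeds €107,100 by €168,350, which is 34 full-or-partial €5,000 increments; reduction = 34 × €90 = €3,060, leaving €2,610.

€2,610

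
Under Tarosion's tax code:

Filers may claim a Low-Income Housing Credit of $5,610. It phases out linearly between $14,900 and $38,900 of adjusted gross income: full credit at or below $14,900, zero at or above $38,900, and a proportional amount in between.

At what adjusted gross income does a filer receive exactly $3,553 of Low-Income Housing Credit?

$23,700

$3,553 is 3,553/5,610 of the full $5,610, so 2,057/5,610 of the $24,000 range has been used: income = $14,900 + $24,000 × 2,057/5,610 = $23,700.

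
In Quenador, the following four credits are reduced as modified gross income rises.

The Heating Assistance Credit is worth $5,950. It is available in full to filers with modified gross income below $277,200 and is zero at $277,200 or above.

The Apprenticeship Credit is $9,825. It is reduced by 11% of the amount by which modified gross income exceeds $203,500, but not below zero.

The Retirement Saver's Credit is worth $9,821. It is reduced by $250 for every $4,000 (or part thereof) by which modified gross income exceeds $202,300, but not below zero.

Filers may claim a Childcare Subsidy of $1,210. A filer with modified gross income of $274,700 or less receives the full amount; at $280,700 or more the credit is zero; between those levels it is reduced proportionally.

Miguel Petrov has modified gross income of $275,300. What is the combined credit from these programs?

Heating Assistance Credit: $275,300 is below the $277,200 cutoff, so the full $5,950 applies.
Apprenticeship Credit: 11% of the $71,800 excess over $203,500 is $7,898; credit = $9,825 − $7,898 = $1,927.
Retirement Saver's Credit: income exceeds $202,300 by $73,000, which is 19 full-or-partial $4,000 increments; reduction = 19 × $250 = $4,750, leaving $5,071.
Childcare Subsidy: $275,300 is $600 into a $6,000 phase-out range, leaving 5,400/6,000 of the credit: $1,210 × 5,400/6,000 = $1,089.
Total: $5,950 + $1,927 + $5,071 + $1,089 = $14,037.

$14,037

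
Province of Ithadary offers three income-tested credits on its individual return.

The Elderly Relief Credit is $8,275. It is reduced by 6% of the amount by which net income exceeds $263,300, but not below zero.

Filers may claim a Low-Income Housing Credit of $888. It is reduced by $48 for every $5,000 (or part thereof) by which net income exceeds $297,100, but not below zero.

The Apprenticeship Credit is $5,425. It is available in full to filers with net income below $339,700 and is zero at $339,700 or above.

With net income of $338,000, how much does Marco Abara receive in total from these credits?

Elderly Relief Credit: 6% of the $74,700 excess over $263,300 is $4,482; credit = $8,275 − $4,482 = $3,793.
Low-Income Housing Credit: income exceeds $297,100 by $40,900, which is 9 full-or-partial $5,000 increments; reduction = 9 × $48 = $432, leaving $456.
Apprenticeship Credit: $338,000 is below the $339,700 cutoff, so the full $5,425 applies.
Total: $3,793 + $456 + $5,425 = $9,674.

$9,674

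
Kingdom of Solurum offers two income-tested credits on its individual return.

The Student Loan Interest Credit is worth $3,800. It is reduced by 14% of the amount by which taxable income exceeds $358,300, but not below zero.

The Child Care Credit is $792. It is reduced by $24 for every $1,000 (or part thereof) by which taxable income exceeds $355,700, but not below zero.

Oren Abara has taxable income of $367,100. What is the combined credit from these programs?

Student Loan Interest Credit: 14% of the $8,800 excess over $358,300 is $1,232; credit = $3,800 − $1,232 = $2,568.
Child Care Credit: income exceeds $355,700 by $11,400, which is 12 full-or-partial $1,000 increments; reduction = 12 × $24 = $288, leaving $504.
Total: $2,568 + $504 = $3,072.

$3,072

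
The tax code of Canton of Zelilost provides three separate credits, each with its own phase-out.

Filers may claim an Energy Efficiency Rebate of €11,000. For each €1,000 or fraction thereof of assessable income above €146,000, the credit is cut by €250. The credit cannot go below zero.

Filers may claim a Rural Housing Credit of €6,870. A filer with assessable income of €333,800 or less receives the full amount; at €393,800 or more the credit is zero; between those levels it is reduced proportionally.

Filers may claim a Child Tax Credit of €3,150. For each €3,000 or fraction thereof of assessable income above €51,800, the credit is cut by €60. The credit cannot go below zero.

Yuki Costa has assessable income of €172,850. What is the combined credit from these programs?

€11,810

Energy Efficiency Rebate: income exceeds €146,000 by €26,850, which is 27 full-or-partial €1,000 increments; reduction = 27 × €250 = €6,750, leaving €4,250.
Rural Housing Credit: €172,850 is at or below the €333,800 threshold, so the full €6,870 applies.
Child Tax Credit: income exceeds €51,800 by €121,050, which is 41 full-or-partial €3,000 increments; reduction = 41 × €60 = €2,460, leaving €690.
Total: €4,250 + €6,870 + €690 = €11,810.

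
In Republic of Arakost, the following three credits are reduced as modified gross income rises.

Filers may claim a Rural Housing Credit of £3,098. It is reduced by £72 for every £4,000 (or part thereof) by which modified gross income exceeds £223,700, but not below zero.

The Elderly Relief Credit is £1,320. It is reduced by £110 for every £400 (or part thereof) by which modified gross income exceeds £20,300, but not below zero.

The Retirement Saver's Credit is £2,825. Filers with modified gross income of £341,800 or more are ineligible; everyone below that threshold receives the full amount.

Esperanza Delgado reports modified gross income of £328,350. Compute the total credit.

Rural Housing Credit: income exceeds £223,700 by £104,650, which is 27 full-or-partial £4,000 increments; reduction = 27 × £72 = £1,944, leaving £1,154.
Elderly Relief Credit: income exceeds £20,300 by £308,050 → 771 increments × £110 = £84,810 ≥ base, so the credit is £0.
Retirement Saver's Credit: £328,350 is below the £341,800 cutoff, so the full £2,825 applies.
Total: £1,154 + £0 + £2,825 = £3,979.

£3,979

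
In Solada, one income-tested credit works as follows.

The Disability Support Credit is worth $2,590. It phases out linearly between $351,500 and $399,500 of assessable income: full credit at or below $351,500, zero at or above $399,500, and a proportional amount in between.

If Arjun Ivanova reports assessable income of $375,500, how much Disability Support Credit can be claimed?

Disability Support Credit: $375,500 is $24,000 into a $48,000 phase-out range, leaving 24,000/48,000 of the credit: $2,590 × 24,000/48,000 = $1,295.

$1,295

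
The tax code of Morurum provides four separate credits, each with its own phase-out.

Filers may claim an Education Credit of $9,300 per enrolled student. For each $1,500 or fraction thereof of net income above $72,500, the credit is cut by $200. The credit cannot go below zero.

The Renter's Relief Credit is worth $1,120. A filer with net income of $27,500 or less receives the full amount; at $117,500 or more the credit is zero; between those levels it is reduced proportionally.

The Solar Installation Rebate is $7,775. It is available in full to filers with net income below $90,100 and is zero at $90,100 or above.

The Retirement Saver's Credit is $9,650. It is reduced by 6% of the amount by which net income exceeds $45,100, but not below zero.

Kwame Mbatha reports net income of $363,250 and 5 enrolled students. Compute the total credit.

Education Credit: base = 5 × $9,300 = $46,500. income exceeds $72,500 by $290,750, which is 194 full-or-partial $1,500 increments; reduction = 194 × $200 = $38,800, leaving $7,700.
Renter's Relief Credit: $363,250 is at or above $117,500, so the credit is $0.
Solar Installation Rebate: $363,250 meets or exceeds the $90,100 cutoff, so the credit is $0.
Retirement Saver's Credit: 6% of the $318,150 excess over $45,100 is $19,089 ≥ base, so the credit is $0.
Total: $7,700 + $0 + $0 + $0 = $7,700.

$7,700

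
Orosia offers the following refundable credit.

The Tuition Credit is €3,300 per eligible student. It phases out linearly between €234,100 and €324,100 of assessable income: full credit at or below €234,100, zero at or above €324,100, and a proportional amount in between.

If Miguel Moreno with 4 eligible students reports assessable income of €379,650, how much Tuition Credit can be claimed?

€0

Tuition Credit: base = 4 × €3,300 = €13,200. €379,650 is at or above €324,100, so the credit is €0.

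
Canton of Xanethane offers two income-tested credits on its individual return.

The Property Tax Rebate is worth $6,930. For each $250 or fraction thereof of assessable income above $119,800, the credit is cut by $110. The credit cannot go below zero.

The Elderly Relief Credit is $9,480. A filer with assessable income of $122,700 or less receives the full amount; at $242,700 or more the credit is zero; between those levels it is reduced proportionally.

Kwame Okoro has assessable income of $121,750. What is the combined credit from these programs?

Property Tax Rebate: income exceeds $119,800 by $1,950, which is 8 full-or-partial $250 increments; reduction = 8 × $110 = $880, leaving $6,050.
Elderly Relief Credit: $121,750 is at or below the $122,700 threshold, so the full $9,480 applies.
Total: $6,050 + $9,480 = $15,530.

$15,530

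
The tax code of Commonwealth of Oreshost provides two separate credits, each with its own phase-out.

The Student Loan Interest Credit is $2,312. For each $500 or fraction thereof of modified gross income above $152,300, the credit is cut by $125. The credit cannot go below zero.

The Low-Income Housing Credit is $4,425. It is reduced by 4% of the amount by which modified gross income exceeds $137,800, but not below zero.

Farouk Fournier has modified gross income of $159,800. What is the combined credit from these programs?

Student Loan Interest Credit: income exceeds $152,300 by $7,500, which is 15 full-or-partial $500 increments; reduction = 15 × $125 = $1,875, leaving $437.
Low-Income Housing Credit: 4% of the $22,000 excess over $137,800 is $880; credit = $4,425 − $880 = $3,545.
Total: $437 + $3,545 = $3,982.

$3,982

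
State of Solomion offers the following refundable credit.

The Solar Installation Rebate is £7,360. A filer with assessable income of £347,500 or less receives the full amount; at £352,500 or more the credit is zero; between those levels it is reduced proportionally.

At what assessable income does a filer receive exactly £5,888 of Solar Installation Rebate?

£5,888 is 5,888/7,360 of the full £7,360, so 1,472/7,360 of the £5,000 range has been used: income = £347,500 + £5,000 × 1,472/7,360 = £348,500.

£348,500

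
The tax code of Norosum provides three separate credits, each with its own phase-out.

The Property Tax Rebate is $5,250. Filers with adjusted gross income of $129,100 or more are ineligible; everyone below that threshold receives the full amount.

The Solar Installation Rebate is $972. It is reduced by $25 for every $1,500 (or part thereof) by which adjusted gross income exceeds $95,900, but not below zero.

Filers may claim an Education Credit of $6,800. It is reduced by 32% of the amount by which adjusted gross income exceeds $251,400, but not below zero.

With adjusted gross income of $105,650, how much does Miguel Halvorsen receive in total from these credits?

Property Tax Rebate: $105,650 is below the $129,100 cutoff, so the full $5,250 applies.
Solar Installation Rebate: income exceeds $95,900 by $9,750, which is 7 full-or-partial $1,500 increments; reduction = 7 × $25 = $175, leaving $797.
Education Credit: $105,650 is at or below the $251,400 threshold, so the full $6,800 applies.
Total: $5,250 + $797 + $6,800 = $12,847.

$12,847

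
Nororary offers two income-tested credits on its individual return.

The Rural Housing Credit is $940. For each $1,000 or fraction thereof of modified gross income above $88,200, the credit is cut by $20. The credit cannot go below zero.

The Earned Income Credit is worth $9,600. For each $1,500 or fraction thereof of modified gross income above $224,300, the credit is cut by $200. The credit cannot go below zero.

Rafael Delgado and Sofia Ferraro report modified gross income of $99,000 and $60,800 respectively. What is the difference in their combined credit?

Rafael ($99,000): Rural Housing Credit: income exceeds $88,200 by $10,800, which is 11 full-or-partial $1,000 increments; reduction = 11 × $20 = $220, leaving $720. Earned Income Credit: $99,000 is at or below the $224,300 threshold, so the full $9,600 applies. total $720 + $9,600 = $10,320
Sofia ($60,800): Rural Housing Credit: $60,800 is at or below the $88,200 threshold, so the full $940 applies. Earned Income Credit: $60,800 is at or below the $224,300 threshold, so the full $9,600 applies. total $940 + $9,600 = $10,540
Difference: |$10,320 − $10,540| = $220.

$220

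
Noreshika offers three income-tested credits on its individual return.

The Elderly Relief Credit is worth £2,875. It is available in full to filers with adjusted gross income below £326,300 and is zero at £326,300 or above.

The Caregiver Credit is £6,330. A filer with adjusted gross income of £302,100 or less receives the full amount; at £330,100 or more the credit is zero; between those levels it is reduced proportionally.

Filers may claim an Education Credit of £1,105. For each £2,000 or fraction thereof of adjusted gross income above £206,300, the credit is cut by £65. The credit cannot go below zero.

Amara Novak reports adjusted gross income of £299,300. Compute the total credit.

Elderly Relief Credit: £299,300 is below the £326,300 cutoff, so the full £2,875 applies.
Caregiver Credit: £299,300 is at or below the £302,100 threshold, so the full £6,330 applies.
Education Credit: income exceeds £206,300 by £93,000 → 47 increments × £65 = £3,055 ≥ base, so the credit is £0.
Total: £2,875 + £6,330 + £0 = £9,205.

£9,205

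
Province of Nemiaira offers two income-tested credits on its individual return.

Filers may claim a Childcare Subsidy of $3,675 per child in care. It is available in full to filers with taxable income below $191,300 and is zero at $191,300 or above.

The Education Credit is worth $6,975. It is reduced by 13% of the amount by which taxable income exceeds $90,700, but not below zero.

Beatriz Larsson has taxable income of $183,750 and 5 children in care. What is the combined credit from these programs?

Childcare Subsidy: base = 5 × $3,675 = $18,375. $183,750 is below the $191,300 cutoff, so the full $18,375 applies.
Education Credit: 13% of the $93,050 excess over $90,700 is $12,096.50 ≥ base, so the credit is $0.
Total: $18,375 + $0 = $18,375.

$18,375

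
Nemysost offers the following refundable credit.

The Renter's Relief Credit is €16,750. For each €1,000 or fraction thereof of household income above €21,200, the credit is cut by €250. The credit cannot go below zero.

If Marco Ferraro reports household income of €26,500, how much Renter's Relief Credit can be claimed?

€15,250

Renter's Relief Credit: income exceeds €21,200 by €5,300, which is 6 full-or-partial €1,000 increments; reduction = 6 × €250 = €1,500, leaving €15,250.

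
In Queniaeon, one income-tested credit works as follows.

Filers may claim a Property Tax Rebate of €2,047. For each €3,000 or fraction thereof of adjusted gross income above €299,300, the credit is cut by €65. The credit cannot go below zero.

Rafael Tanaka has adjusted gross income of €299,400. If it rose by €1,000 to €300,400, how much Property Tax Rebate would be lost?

€0

At €299,400 — income exceeds €299,300 by €100, which is 1 full-or-partial €3,000 increment; reduction = 1 × €65 = €65, leaving €1,982.
At €300,400 — income exceeds €299,300 by €1,100, which is 1 full-or-partial €3,000 increment; reduction = 1 × €65 = €65, leaving €1,982.
Lost: €1,982 − €1,982 = €0.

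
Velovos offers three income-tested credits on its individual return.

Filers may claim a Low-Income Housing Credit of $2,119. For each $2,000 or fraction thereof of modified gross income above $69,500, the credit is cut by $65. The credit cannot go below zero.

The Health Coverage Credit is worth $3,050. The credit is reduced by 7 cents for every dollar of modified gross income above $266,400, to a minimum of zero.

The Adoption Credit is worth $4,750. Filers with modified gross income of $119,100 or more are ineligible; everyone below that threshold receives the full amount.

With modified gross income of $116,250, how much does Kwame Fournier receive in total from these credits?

Low-Income Housing Credit: income exceeds $69,500 by $46,750, which is 24 full-or-partial $2,000 increments; reduction = 24 × $65 = $1,560, leaving $559.
Health Coverage Credit: $116,250 is at or below the $266,400 threshold, so the full $3,050 applies.
Adoption Credit: $116,250 is below the $119,100 cutoff, so the full $4,750 applies.
Total: $559 + $3,050 + $4,750 = $8,359.

$8,359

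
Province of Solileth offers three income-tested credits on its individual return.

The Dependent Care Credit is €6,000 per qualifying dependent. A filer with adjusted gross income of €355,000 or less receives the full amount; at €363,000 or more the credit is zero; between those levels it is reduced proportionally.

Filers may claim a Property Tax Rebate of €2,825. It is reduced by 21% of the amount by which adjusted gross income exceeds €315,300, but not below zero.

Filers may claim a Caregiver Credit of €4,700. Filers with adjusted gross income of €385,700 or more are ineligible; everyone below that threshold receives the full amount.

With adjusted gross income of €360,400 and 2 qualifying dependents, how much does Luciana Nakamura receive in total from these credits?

Dependent Care Credit: base = 2 × €6,000 = €12,000. €360,400 is €5,400 into a €8,000 phase-out range, leaving 2,600/8,000 of the credit: €12,000 × 2,600/8,000 = €3,900.
Property Tax Rebate: 21% of the €45,100 excess over €315,300 is €9,471 ≥ base, so the credit is €0.
Caregiver Credit: €360,400 is below the €385,700 cutoff, so the full €4,700 applies.
Total: €3,900 + €0 + €4,700 = €8,600.

€8,600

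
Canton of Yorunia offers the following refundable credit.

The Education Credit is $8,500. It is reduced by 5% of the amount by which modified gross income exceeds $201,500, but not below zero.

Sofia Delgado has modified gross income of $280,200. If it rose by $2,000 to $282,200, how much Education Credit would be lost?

$100

At $280,200 — 5% of the $78,700 excess over $201,500 is $3,935; credit = $8,500 − $3,935 = $4,565.
At $282,200 — 5% of the $80,700 excess over $201,500 is $4,035; credit = $8,500 − $4,035 = $4,465.
Lost: $4,565 − $4,465 = $100.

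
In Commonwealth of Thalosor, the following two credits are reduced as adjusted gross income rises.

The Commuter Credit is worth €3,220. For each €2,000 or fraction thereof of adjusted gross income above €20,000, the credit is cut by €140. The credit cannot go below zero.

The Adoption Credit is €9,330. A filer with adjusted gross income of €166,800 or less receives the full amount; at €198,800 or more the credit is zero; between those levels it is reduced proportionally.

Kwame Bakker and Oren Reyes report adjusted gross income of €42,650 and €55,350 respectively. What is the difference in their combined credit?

Kwame (€42,650): Commuter Credit: income exceeds €20,000 by €22,650, which is 12 full-or-partial €2,000 increments; reduction = 12 × €140 = €1,680, leaving €1,540. Adoption Credit: €42,650 is at or below the €166,800 threshold, so the full €9,330 applies. total €1,540 + €9,330 = €10,870
Oren (€55,350): Commuter Credit: income exceeds €20,000 by €35,350, which is 18 full-or-partial €2,000 increments; reduction = 18 × €140 = €2,520, leaving €700. Adoption Credit: €55,350 is at or below the €166,800 threshold, so the full €9,330 applies. total €700 + €9,330 = €10,030
Difference: |€10,870 − €10,030| = €840.

€840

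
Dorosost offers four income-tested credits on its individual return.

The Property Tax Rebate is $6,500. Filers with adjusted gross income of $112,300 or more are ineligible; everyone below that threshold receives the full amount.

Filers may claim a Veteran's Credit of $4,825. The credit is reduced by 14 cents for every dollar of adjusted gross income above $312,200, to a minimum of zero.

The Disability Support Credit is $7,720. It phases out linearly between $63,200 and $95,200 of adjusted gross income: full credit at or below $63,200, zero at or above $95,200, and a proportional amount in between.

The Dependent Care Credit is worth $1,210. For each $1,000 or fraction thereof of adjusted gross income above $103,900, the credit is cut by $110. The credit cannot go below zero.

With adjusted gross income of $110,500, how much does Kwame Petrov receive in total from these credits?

Property Tax Rebate: $110,500 is below the $112,300 cutoff, so the full $6,500 applies.
Veteran's Credit: $110,500 is at or below the $312,200 threshold, so the full $4,825 applies.
Disability Support Credit: $110,500 is at or above $95,200, so the credit is $0.
Dependent Care Credit: income exceeds $103,900 by $6,600, which is 7 full-or-partial $1,000 increments; reduction = 7 × $110 = $770, leaving $440.
Total: $6,500 + $4,825 + $0 + $440 = $11,765.

$11,765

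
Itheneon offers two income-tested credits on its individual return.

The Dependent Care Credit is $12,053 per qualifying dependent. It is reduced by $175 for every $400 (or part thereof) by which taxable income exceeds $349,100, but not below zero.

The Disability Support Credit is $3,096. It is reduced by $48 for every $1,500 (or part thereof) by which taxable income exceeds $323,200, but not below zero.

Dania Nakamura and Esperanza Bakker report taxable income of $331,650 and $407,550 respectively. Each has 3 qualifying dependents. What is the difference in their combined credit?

$28,173

Dania ($331,650): Dependent Care Credit: base = 3 × $12,053 = $36,159. $331,650 is at or below the $349,100 threshold, so the full $36,159 applies. Disability Support Credit: income exceeds $323,200 by $8,450, which is 6 full-or-partial $1,500 increments; reduction = 6 × $48 = $288, leaving $2,808. total $36,159 + $2,808 = $38,967
Esperanza ($407,550): Dependent Care Credit: base = 3 × $12,053 = $36,159. income exceeds $349,100 by $58,450, which is 147 full-or-partial $400 increments; reduction = 147 × $175 = $25,725, leaving $10,434. Disability Support Credit: income exceeds $323,200 by $84,350, which is 57 full-or-partial $1,500 increments; reduction = 57 × $48 = $2,736, leaving $360. total $10,434 + $360 = $10,794
Difference: |$38,967 − $10,794| = $28,173.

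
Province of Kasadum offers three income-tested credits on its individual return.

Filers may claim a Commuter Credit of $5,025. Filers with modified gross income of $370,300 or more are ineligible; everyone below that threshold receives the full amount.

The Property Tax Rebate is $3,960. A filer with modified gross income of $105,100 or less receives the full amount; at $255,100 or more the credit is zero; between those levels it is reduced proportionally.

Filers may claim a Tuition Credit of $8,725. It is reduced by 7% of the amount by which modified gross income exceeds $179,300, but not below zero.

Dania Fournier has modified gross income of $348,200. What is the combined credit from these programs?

Commuter Credit: $348,200 is below the $370,300 cutoff, so the full $5,025 applies.
Property Tax Rebate: $348,200 is at or above $255,100, so the credit is $0.
Tuition Credit: 7% of the $168,900 excess over $179,300 is $11,823 ≥ base, so the credit is $0.
Total: $5,025 + $0 + $0 = $5,025.

$5,025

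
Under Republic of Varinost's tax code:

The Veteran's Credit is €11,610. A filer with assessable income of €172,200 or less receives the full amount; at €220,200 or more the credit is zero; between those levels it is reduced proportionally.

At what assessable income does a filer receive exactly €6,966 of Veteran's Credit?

€191,400

€6,966 is 6,966/11,610 of the full €11,610, so 4,644/11,610 of the €48,000 range has been used: income = €172,200 + €48,000 × 4,644/11,610 = €191,400.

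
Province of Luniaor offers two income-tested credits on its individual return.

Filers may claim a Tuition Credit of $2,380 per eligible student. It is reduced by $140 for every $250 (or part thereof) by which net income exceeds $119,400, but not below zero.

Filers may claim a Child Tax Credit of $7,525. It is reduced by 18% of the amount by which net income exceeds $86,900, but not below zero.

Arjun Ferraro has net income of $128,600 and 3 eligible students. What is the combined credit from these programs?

$1,979

Tuition Credit: base = 3 × $2,380 = $7,140. income exceeds $119,400 by $9,200, which is 37 full-or-partial $250 increments; reduction = 37 × $140 = $5,180, leaving $1,960.
Child Tax Credit: 18% of the $41,700 excess over $86,900 is $7,506; credit = $7,525 − $7,506 = $19.
Total: $1,960 + $19 = $1,979.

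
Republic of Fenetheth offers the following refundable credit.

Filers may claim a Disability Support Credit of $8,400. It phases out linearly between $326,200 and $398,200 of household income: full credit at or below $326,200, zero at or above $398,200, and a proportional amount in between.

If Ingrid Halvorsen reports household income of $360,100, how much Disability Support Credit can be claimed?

Disability Support Credit: $360,100 is $33,900 into a $72,000 phase-out range, leaving 38,100/72,000 of the credit: $8,400 × 38,100/72,000 = $4,445.

$4,445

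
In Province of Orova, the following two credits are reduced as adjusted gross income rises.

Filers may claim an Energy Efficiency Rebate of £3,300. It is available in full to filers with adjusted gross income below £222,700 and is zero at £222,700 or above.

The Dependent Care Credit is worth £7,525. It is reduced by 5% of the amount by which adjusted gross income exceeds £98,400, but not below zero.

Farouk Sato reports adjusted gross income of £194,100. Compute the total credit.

£6,040

Energy Efficiency Rebate: £194,100 is below the £222,700 cutoff, so the full £3,300 applies.
Dependent Care Credit: 5% of the £95,700 excess over £98,400 is £4,785; credit = £7,525 − £4,785 = £2,740.
Total: £3,300 + £2,740 = £6,040.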